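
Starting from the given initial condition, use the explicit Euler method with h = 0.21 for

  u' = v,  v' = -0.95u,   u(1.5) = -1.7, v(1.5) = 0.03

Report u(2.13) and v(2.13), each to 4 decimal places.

Euler on (u,v): u_{n+1} = u_n + h·u', v_{n+1} = v_n + h·v'.
1.500000: (-1.700000, 0.030000); f=(0.030000, 1.615000) → (-1.693700, 0.369150)
1.710000: (-1.693700, 0.369150); f=(0.369150, 1.609015) → (-1.616178, 0.707043)
1.920000: (-1.616178, 0.707043); f=(0.707043, 1.535370) → (-1.467699, 1.029471)
(u(2.13), v(2.13)) ≈ (-1.4677, 1.0295)

-1.4677, 1.0295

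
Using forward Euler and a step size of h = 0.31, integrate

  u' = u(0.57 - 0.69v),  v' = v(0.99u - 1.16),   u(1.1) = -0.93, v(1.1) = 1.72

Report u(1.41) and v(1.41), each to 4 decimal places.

-0.7522, 0.6106

Euler on (u,v): u_{n+1} = u_n + h·u', v_{n+1} = v_n + h·v'.
1.100000: (-0.930000, 1.720000); f=(0.573624, -3.578804) → (-0.752177, 0.610571)
(u(1.41), v(1.41)) ≈ (-0.7522, 0.6106)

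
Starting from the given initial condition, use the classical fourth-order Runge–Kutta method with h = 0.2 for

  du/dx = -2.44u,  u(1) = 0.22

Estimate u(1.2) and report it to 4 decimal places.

0.1351

RK4: k1 = f(x_n, u_n); k2 = f(x_n + h/2, u_n + (h/2)·k1); k3 = f(x_n + h/2, u_n + (h/2)·k2); k4 = f(x_n + h, u_n + h·k3); u_{n+1} = u_n + (h/6)·(k1 + 2k2 + 2k3 + k4).
x=1.000000, u=0.220000:
  k1 = f(1.000000, 0.220000) = -0.536800
  k2 = f(1.100000, 0.166320) = -0.405821
  k3 = f(1.100000, 0.179418) = -0.437780
  k4 = f(1.200000, 0.132444) = -0.323163
  u ← 0.220000 + (0.2/6)·(k1 + 2k2 + 2k3 + k4) = 0.135095
u(1.2) ≈ 0.1351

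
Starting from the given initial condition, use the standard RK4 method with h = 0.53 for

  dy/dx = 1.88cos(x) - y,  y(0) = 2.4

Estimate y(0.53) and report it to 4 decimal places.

2.1456

RK4: k1 = f(x_n, y_n); k2 = f(x_n + h/2, y_n + (h/2)·k1); k3 = f(x_n + h/2, y_n + (h/2)·k2); k4 = f(x_n + h, y_n + h·k3); y_{n+1} = y_n + (h/6)·(k1 + 2k2 + 2k3 + k4).
x=0.000000, y=2.400000:
  k1 = f(0.000000, 2.400000) = -0.520000
  k2 = f(0.265000, 2.262200) = -0.447826
  k3 = f(0.265000, 2.281326) = -0.466952
  k4 = f(0.530000, 2.152515) = -0.530438
  y ← 2.400000 + (0.53/6)·(k1 + 2k2 + 2k3 + k4) = 2.145600
y(0.53) ≈ 2.1456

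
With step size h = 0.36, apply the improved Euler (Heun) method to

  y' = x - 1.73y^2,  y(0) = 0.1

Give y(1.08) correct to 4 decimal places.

0.5308

Heun: k1 = f(x_n, y_n); k2 = f(x_n + h, y_n + h·k1); y_{n+1} = y_n + (h/2)·(k1 + k2).
x=0.000000, y=0.100000:
  k1 = f(0.000000, 0.100000) = -0.017300
  k2 = f(0.360000, 0.093772) = 0.344788
  y ← 0.100000 + (0.36/2)·(-0.017300 + 0.344788) = 0.158948
x=0.360000, y=0.158948:
  k1 = f(0.360000, 0.158948) = 0.316293
  k2 = f(0.720000, 0.272813) = 0.591241
  y ← 0.158948 + (0.36/2)·(0.316293 + 0.591241) = 0.322304
x=0.720000, y=0.322304:
  k1 = f(0.720000, 0.322304) = 0.540288
  k2 = f(1.080000, 0.516808) = 0.617934
  y ← 0.322304 + (0.36/2)·(0.540288 + 0.617934) = 0.530784
y(1.08) ≈ 0.5308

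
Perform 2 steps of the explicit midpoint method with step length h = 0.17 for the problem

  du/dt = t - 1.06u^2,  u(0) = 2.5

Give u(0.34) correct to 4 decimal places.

Midpoint: k1 = f(t_n, u_n); k2 = f(t_n + h/2, u_n + (h/2)·k1); u_{n+1} = u_n + h·k2.
t=0.000000, u=2.500000:
  k1 = f(0.000000, 2.500000) = -6.625000
  k2 = f(0.085000, 1.936875) = -3.891574
  u ← 2.500000 + 0.17·(-3.891574) = 1.838432
t=0.170000, u=1.838432:
  k1 = f(0.170000, 1.838432) = -3.412624
  k2 = f(0.255000, 1.548359) = -2.286262
  u ← 1.838432 + 0.17·(-2.286262) = 1.449768
u(0.34) ≈ 1.4498

1.4498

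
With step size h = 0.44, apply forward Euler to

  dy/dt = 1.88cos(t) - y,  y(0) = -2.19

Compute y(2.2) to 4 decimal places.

0.2168

Euler: y_{n+1} = y_n + h·f(t_n, y_n).
t=0.000000, y=-2.190000: f=4.070000 → y ← -2.190000 + 0.44·4.070000 = -0.399200
t=0.440000, y=-0.399200: f=2.100133 → y ← -0.399200 + 0.44·2.100133 = 0.524859
t=0.880000, y=0.524859: f=0.672986 → y ← 0.524859 + 0.44·0.672986 = 0.820972
t=1.320000, y=0.820972: f=-0.354402 → y ← 0.820972 + 0.44·(-0.354402) = 0.665035
t=1.760000, y=0.665035: f=-1.018620 → y ← 0.665035 + 0.44·(-1.018620) = 0.216843
y(2.2) ≈ 0.2168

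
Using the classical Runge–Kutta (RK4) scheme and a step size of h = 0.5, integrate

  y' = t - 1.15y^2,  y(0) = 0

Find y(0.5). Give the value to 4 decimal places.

RK4: k1 = f(t_n, y_n); k2 = f(t_n + h/2, y_n + (h/2)·k1); k3 = f(t_n + h/2, y_n + (h/2)·k2); k4 = f(t_n + h, y_n + h·k3); y_{n+1} = y_n + (h/6)·(k1 + 2k2 + 2k3 + k4).
t=0.000000, y=0.000000:
  k1 = f(0.000000, 0.000000) = 0.000000
  k2 = f(0.250000, 0.000000) = 0.250000
  k3 = f(0.250000, 0.062500) = 0.245508
  k4 = f(0.500000, 0.122754) = 0.482671
  y ← 0.000000 + (0.5/6)·(k1 + 2k2 + 2k3 + k4) = 0.122807
y(0.5) ≈ 0.1228

0.1228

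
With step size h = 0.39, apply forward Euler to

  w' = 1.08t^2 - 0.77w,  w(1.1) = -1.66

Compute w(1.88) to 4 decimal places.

Euler: w_{n+1} = w_n + h·f(t_n, w_n).
t=1.100000, w=-1.660000: f=2.585000 → w ← -1.660000 + 0.39·2.585000 = -0.651850
t=1.490000, w=-0.651850: f=2.899633 → w ← -0.651850 + 0.39·2.899633 = 0.479007
w(1.88) ≈ 0.4790

0.4790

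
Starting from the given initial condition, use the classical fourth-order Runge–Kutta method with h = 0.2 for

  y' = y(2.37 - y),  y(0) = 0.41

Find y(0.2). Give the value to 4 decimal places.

0.5961

RK4: k1 = f(t_n, y_n); k2 = f(t_n + h/2, y_n + (h/2)·k1); k3 = f(t_n + h/2, y_n + (h/2)·k2); k4 = f(t_n + h, y_n + h·k3); y_{n+1} = y_n + (h/6)·(k1 + 2k2 + 2k3 + k4).
t=0.000000, y=0.410000:
  k1 = f(0.000000, 0.410000) = 0.803600
  k2 = f(0.100000, 0.490360) = 0.921700
  k3 = f(0.100000, 0.502170) = 0.937968
  k4 = f(0.200000, 0.597594) = 1.059179
  y ← 0.410000 + (0.2/6)·(k1 + 2k2 + 2k3 + k4) = 0.596071
y(0.2) ≈ 0.5961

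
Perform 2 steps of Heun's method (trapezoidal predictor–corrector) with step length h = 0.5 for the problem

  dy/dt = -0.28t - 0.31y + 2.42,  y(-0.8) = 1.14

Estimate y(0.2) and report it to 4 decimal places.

Heun: k1 = f(t_n, y_n); k2 = f(t_n + h, y_n + h·k1); y_{n+1} = y_n + (h/2)·(k1 + k2).
t=-0.800000, y=1.140000:
  k1 = f(-0.800000, 1.140000) = 2.290600
  k2 = f(-0.300000, 2.285300) = 1.795557
  y ← 1.140000 + (0.5/2)·(2.290600 + 1.795557) = 2.161539
t=-0.300000, y=2.161539:
  k1 = f(-0.300000, 2.161539) = 1.833923
  k2 = f(0.200000, 3.078501) = 1.409665
  y ← 2.161539 + (0.5/2)·(1.833923 + 1.409665) = 2.972436
y(0.2) ≈ 2.9724

2.9724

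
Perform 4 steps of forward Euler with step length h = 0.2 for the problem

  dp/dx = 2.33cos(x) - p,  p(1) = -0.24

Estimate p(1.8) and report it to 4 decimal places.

Euler: p_{n+1} = p_n + h·f(x_n, p_n).
x=1.000000, p=-0.240000: f=1.498904 → p ← -0.240000 + 0.2·1.498904 = 0.059781
x=1.200000, p=0.059781: f=0.784513 → p ← 0.059781 + 0.2·0.784513 = 0.216683
x=1.400000, p=0.216683: f=0.179340 → p ← 0.216683 + 0.2·0.179340 = 0.252551
x=1.600000, p=0.252551: f=-0.320586 → p ← 0.252551 + 0.2·(-0.320586) = 0.188434
p(1.8) ≈ 0.1884

0.1884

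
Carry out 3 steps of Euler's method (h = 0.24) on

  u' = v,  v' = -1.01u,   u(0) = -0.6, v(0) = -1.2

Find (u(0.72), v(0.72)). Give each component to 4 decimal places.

-1.3425, -0.5627

Euler on (u,v): u_{n+1} = u_n + h·u', v_{n+1} = v_n + h·v'.
0.000000: (-0.600000, -1.200000); f=(-1.200000, 0.606000) → (-0.888000, -1.054560)
0.240000: (-0.888000, -1.054560); f=(-1.054560, 0.896880) → (-1.141094, -0.839309)
0.480000: (-1.141094, -0.839309); f=(-0.839309, 1.152505) → (-1.342529, -0.562708)
(u(0.72), v(0.72)) ≈ (-1.3425, -0.5627)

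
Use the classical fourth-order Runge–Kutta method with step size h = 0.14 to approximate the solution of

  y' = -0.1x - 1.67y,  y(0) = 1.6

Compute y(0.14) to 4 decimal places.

1.2655

RK4: k1 = f(x_n, y_n); k2 = f(x_n + h/2, y_n + (h/2)·k1); k3 = f(x_n + h/2, y_n + (h/2)·k2); k4 = f(x_n + h, y_n + h·k3); y_{n+1} = y_n + (h/6)·(k1 + 2k2 + 2k3 + k4).
x=0.000000, y=1.600000:
  k1 = f(0.000000, 1.600000) = -2.672000
  k2 = f(0.070000, 1.412960) = -2.366643
  k3 = f(0.070000, 1.434335) = -2.402339
  k4 = f(0.140000, 1.263672) = -2.124333
  y ← 1.600000 + (0.14/6)·(k1 + 2k2 + 2k3 + k4) = 1.265533
y(0.14) ≈ 1.2655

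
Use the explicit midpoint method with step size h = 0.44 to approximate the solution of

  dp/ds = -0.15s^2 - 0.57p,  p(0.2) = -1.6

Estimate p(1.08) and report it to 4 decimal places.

Midpoint: k1 = f(s_n, p_n); k2 = f(s_n + h/2, p_n + (h/2)·k1); p_{n+1} = p_n + h·k2.
s=0.200000, p=-1.600000:
  k1 = f(0.200000, -1.600000) = 0.906000
  k2 = f(0.420000, -1.400680) = 0.771928
  p ← -1.600000 + 0.44·0.771928 = -1.260352
s=0.640000, p=-1.260352:
  k1 = f(0.640000, -1.260352) = 0.656961
  k2 = f(0.860000, -1.115821) = 0.525078
  p ← -1.260352 + 0.44·0.525078 = -1.029318
p(1.08) ≈ -1.0293

-1.0293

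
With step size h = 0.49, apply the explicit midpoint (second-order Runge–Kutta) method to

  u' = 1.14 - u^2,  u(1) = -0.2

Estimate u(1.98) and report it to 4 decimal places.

0.7358

Midpoint: k1 = f(x_n, u_n); k2 = f(x_n + h/2, u_n + (h/2)·k1); u_{n+1} = u_n + h·k2.
x=1.000000, u=-0.200000:
  k1 = f(1.000000, -0.200000) = 1.100000
  k2 = f(1.245000, 0.069500) = 1.135170
  u ← -0.200000 + 0.49·1.135170 = 0.356233
x=1.490000, u=0.356233:
  k1 = f(1.490000, 0.356233) = 1.013098
  k2 = f(1.735000, 0.604442) = 0.774650
  u ← 0.356233 + 0.49·0.774650 = 0.735812
u(1.98) ≈ 0.7358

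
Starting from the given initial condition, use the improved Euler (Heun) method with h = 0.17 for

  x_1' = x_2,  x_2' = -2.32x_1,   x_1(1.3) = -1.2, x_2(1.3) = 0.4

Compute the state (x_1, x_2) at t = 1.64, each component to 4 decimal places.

Heun on (x_1,x_2): k1 = f(t_n, state_n); k2 = f(t_n + h, state_n + h·k1); state_{n+1} = state_n + (h/2)·(k1 + k2).
1.300000: (-1.200000, 0.400000)
  k1 = (0.400000, 2.784000)
  predictor → (-1.132000, 0.873280)
  k2 = (0.873280, 2.626240)
  → (-1.091771, 0.859870)
1.470000: (-1.091771, 0.859870)
  k1 = (0.859870, 2.532909)
  predictor → (-0.945593, 1.290465)
  k2 = (1.290465, 2.193776)
  → (-0.908993, 1.261639)
(x_1(1.64), x_2(1.64)) ≈ (-0.9090, 1.2616)

-0.9090, 1.2616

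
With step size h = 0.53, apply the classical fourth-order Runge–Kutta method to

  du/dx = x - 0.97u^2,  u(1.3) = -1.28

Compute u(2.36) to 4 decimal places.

RK4: k1 = f(x_n, u_n); k2 = f(x_n + h/2, u_n + (h/2)·k1); k3 = f(x_n + h/2, u_n + (h/2)·k2); k4 = f(x_n + h, u_n + h·k3); u_{n+1} = u_n + (h/6)·(k1 + 2k2 + 2k3 + k4).
x=1.300000, u=-1.280000:
  k1 = f(1.300000, -1.280000) = -0.289248
  k2 = f(1.565000, -1.356651) = -0.220286
  k3 = f(1.565000, -1.338376) = -0.172512
  k4 = f(1.830000, -1.371432) = 0.005600
  u ← -1.280000 + (0.53/6)·(k1 + 2k2 + 2k3 + k4) = -1.374450
x=1.830000, u=-1.374450:
  k1 = f(1.830000, -1.374450) = -0.002439
  k2 = f(2.095000, -1.375096) = 0.260837
  k3 = f(2.095000, -1.305328) = 0.442235
  k4 = f(2.360000, -1.140066) = 1.099243
  u ← -1.374450 + (0.53/6)·(k1 + 2k2 + 2k3 + k4) = -1.153356
u(2.36) ≈ -1.1534

-1.1534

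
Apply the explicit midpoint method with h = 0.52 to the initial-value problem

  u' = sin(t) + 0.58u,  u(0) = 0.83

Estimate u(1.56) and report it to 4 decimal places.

Midpoint: k1 = f(t_n, u_n); k2 = f(t_n + h/2, u_n + (h/2)·k1); u_{n+1} = u_n + h·k2.
t=0.000000, u=0.830000:
  k1 = f(0.000000, 0.830000) = 0.481400
  k2 = f(0.260000, 0.955164) = 0.811076
  u ← 0.830000 + 0.52·0.811076 = 1.251759
t=0.520000, u=1.251759:
  k1 = f(0.520000, 1.251759) = 1.222901
  k2 = f(0.780000, 1.569713) = 1.613713
  u ← 1.251759 + 0.52·1.613713 = 2.090890
t=1.040000, u=2.090890:
  k1 = f(1.040000, 2.090890) = 2.075121
  k2 = f(1.300000, 2.630422) = 2.489203
  u ← 2.090890 + 0.52·2.489203 = 3.385276
u(1.56) ≈ 3.3853

3.3853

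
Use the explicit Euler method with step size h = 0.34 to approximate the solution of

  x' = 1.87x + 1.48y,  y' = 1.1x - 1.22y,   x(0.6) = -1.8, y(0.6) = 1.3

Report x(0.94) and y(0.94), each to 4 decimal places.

Euler on (x,y): x_{n+1} = x_n + h·x', y_{n+1} = y_n + h·y'.
0.600000: (-1.800000, 1.300000); f=(-1.442000, -3.566000) → (-2.290280, 0.087560)
(x(0.94), y(0.94)) ≈ (-2.2903, 0.0876)

-2.2903, 0.0876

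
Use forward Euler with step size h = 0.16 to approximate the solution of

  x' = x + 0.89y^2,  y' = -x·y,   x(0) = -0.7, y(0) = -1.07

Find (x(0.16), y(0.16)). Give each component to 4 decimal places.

-0.6490, -1.1898

Euler on (x,y): x_{n+1} = x_n + h·x', y_{n+1} = y_n + h·y'.
0.000000: (-0.700000, -1.070000); f=(0.318961, -0.749000) → (-0.648966, -1.189840)
(x(0.16), y(0.16)) ≈ (-0.6490, -1.1898)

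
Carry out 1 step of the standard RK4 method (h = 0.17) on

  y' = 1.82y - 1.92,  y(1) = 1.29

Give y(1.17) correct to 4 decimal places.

1.3752

RK4: k1 = f(t_n, y_n); k2 = f(t_n + h/2, y_n + (h/2)·k1); k3 = f(t_n + h/2, y_n + (h/2)·k2); k4 = f(t_n + h, y_n + h·k3); y_{n+1} = y_n + (h/6)·(k1 + 2k2 + 2k3 + k4).
t=1.000000, y=1.290000:
  k1 = f(1.000000, 1.290000) = 0.427800
  k2 = f(1.085000, 1.326363) = 0.493981
  k3 = f(1.085000, 1.331988) = 0.504219
  k4 = f(1.170000, 1.375717) = 0.583805
  y ← 1.290000 + (0.17/6)·(k1 + 2k2 + 2k3 + k4) = 1.375227
y(1.17) ≈ 1.3752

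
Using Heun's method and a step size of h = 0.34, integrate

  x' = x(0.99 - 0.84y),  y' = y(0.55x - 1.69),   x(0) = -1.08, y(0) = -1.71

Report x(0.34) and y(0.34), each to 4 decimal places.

-1.9647, -0.8659

Heun on (x,y): k1 = f(t_n, state_n); k2 = f(t_n + h, state_n + h·k1); state_{n+1} = state_n + (h/2)·(k1 + k2).
0.000000: (-1.080000, -1.710000)
  k1 = (-2.620512, 3.905640)
  predictor → (-1.970974, -0.382082)
  k2 = (-2.583847, 1.059910)
  → (-1.964741, -0.865856)
(x(0.34), y(0.34)) ≈ (-1.9647, -0.8659)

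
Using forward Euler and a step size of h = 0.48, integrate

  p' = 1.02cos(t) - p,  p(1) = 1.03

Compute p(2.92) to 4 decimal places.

-0.3461

Euler: p_{n+1} = p_n + h·f(t_n, p_n).
t=1.000000, p=1.030000: f=-0.478892 → p ← 1.030000 + 0.48·(-0.478892) = 0.800132
t=1.480000, p=0.800132: f=-0.707647 → p ← 0.800132 + 0.48·(-0.707647) = 0.460461
t=1.960000, p=0.460461: f=-0.847502 → p ← 0.460461 + 0.48·(-0.847502) = 0.053660
t=2.440000, p=0.053660: f=-0.832752 → p ← 0.053660 + 0.48·(-0.832752) = -0.346061
p(2.92) ≈ -0.3461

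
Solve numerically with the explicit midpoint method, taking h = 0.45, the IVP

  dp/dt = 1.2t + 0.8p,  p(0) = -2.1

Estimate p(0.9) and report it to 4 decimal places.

-3.6818

Midpoint: k1 = f(t_n, p_n); k2 = f(t_n + h/2, p_n + (h/2)·k1); p_{n+1} = p_n + h·k2.
t=0.000000, p=-2.100000:
  k1 = f(0.000000, -2.100000) = -1.680000
  k2 = f(0.225000, -2.478000) = -1.712400
  p ← -2.100000 + 0.45·(-1.712400) = -2.870580
t=0.450000, p=-2.870580:
  k1 = f(0.450000, -2.870580) = -1.756464
  k2 = f(0.675000, -3.265784) = -1.802628
  p ← -2.870580 + 0.45·(-1.802628) = -3.681762
p(0.9) ≈ -3.6818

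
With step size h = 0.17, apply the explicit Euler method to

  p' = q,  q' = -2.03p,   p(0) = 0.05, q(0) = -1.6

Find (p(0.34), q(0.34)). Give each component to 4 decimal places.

-0.4969, -1.5406

Euler on (p,q): p_{n+1} = p_n + h·p', q_{n+1} = q_n + h·q'.
0.000000: (0.050000, -1.600000); f=(-1.600000, -0.101500) → (-0.222000, -1.617255)
0.170000: (-0.222000, -1.617255); f=(-1.617255, 0.450660) → (-0.496933, -1.540643)
(p(0.34), q(0.34)) ≈ (-0.4969, -1.5406)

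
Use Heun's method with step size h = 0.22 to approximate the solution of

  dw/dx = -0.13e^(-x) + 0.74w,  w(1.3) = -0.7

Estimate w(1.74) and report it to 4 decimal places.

Heun: k1 = f(x_n, w_n); k2 = f(x_n + h, w_n + h·k1); w_{n+1} = w_n + (h/2)·(k1 + k2).
x=1.300000, w=-0.700000:
  k1 = f(1.300000, -0.700000) = -0.553429
  k2 = f(1.520000, -0.821754) = -0.636531
  w ← -0.700000 + (0.22/2)·(-0.553429 + (-0.636531)) = -0.830896
x=1.520000, w=-0.830896:
  k1 = f(1.520000, -0.830896) = -0.643295
  k2 = f(1.740000, -0.972421) = -0.742409
  w ← -0.830896 + (0.22/2)·(-0.643295 + (-0.742409)) = -0.983323
w(1.74) ≈ -0.9833

-0.9833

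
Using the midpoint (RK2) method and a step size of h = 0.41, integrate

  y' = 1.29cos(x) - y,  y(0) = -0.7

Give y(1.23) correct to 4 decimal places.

Midpoint: k1 = f(x_n, y_n); k2 = f(x_n + h/2, y_n + (h/2)·k1); y_{n+1} = y_n + h·k2.
x=0.000000, y=-0.700000:
  k1 = f(0.000000, -0.700000) = 1.990000
  k2 = f(0.205000, -0.292050) = 1.555039
  y ← -0.700000 + 0.41·1.555039 = -0.062434
x=0.410000, y=-0.062434:
  k1 = f(0.410000, -0.062434) = 1.245520
  k2 = f(0.615000, 0.192897) = 0.860740
  y ← -0.062434 + 0.41·0.860740 = 0.290469
x=0.820000, y=0.290469:
  k1 = f(0.820000, 0.290469) = 0.589596
  k2 = f(1.025000, 0.411337) = 0.258301
  y ← 0.290469 + 0.41·0.258301 = 0.396373
y(1.23) ≈ 0.3964

0.3964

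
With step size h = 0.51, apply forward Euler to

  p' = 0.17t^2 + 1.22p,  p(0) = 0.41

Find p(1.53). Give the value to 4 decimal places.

Euler: p_{n+1} = p_n + h·f(t_n, p_n).
t=0.000000, p=0.410000: f=0.500200 → p ← 0.410000 + 0.51·0.500200 = 0.665102
t=0.510000, p=0.665102: f=0.855641 → p ← 0.665102 + 0.51·0.855641 = 1.101479
t=1.020000, p=1.101479: f=1.520673 → p ← 1.101479 + 0.51·1.520673 = 1.877022
p(1.53) ≈ 1.8770

1.8770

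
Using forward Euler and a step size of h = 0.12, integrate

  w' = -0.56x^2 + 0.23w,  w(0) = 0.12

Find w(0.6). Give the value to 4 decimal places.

Euler: w_{n+1} = w_n + h·f(x_n, w_n).
x=0.000000, w=0.120000: f=0.027600 → w ← 0.120000 + 0.12·0.027600 = 0.123312
x=0.120000, w=0.123312: f=0.020298 → w ← 0.123312 + 0.12·0.020298 = 0.125748
x=0.240000, w=0.125748: f=-0.003334 → w ← 0.125748 + 0.12·(-0.003334) = 0.125348
x=0.360000, w=0.125348: f=-0.043746 → w ← 0.125348 + 0.12·(-0.043746) = 0.120098
x=0.480000, w=0.120098: f=-0.101401 → w ← 0.120098 + 0.12·(-0.101401) = 0.107930
w(0.6) ≈ 0.1079

0.1079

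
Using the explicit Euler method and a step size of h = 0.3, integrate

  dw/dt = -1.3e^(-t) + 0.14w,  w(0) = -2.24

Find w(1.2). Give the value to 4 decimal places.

-3.7772

Euler: w_{n+1} = w_n + h·f(t_n, w_n).
t=0.000000, w=-2.240000: f=-1.613600 → w ← -2.240000 + 0.3·(-1.613600) = -2.724080
t=0.300000, w=-2.724080: f=-1.344435 → w ← -2.724080 + 0.3·(-1.344435) = -3.127410
t=0.600000, w=-3.127410: f=-1.151293 → w ← -3.127410 + 0.3·(-1.151293) = -3.472798
t=0.900000, w=-3.472798: f=-1.014732 → w ← -3.472798 + 0.3·(-1.014732) = -3.777218
w(1.2) ≈ -3.7772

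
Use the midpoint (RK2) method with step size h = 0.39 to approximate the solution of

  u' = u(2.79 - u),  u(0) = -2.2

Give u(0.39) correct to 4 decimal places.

Midpoint: k1 = f(t_n, u_n); k2 = f(t_n + h/2, u_n + (h/2)·k1); u_{n+1} = u_n + h·k2.
t=0.000000, u=-2.200000:
  k1 = f(0.000000, -2.200000) = -10.978000
  k2 = f(0.195000, -4.340710) = -30.952344
  u ← -2.200000 + 0.39·(-30.952344) = -14.271414
u(0.39) ≈ -14.2714

-14.2714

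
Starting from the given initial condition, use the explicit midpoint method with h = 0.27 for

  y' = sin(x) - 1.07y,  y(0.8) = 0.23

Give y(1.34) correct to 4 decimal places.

0.4908

Midpoint: k1 = f(x_n, y_n); k2 = f(x_n + h/2, y_n + (h/2)·k1); y_{n+1} = y_n + h·k2.
x=0.800000, y=0.230000:
  k1 = f(0.800000, 0.230000) = 0.471256
  k2 = f(0.935000, 0.293620) = 0.490426
  y ← 0.230000 + 0.27·0.490426 = 0.362415
x=1.070000, y=0.362415:
  k1 = f(1.070000, 0.362415) = 0.489416
  k2 = f(1.205000, 0.428486) = 0.475359
  y ← 0.362415 + 0.27·0.475359 = 0.490762
y(1.34) ≈ 0.4908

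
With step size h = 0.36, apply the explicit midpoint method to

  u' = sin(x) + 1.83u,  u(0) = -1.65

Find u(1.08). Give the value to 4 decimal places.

-9.8780

Midpoint: k1 = f(x_n, u_n); k2 = f(x_n + h/2, u_n + (h/2)·k1); u_{n+1} = u_n + h·k2.
x=0.000000, u=-1.650000:
  k1 = f(0.000000, -1.650000) = -3.019500
  k2 = f(0.180000, -2.193510) = -3.835094
  u ← -1.650000 + 0.36·(-3.835094) = -3.030634
x=0.360000, u=-3.030634:
  k1 = f(0.360000, -3.030634) = -5.193786
  k2 = f(0.540000, -3.965515) = -6.742757
  u ← -3.030634 + 0.36·(-6.742757) = -5.458026
x=0.720000, u=-5.458026:
  k1 = f(0.720000, -5.458026) = -9.328803
  k2 = f(0.900000, -7.137211) = -12.277769
  u ← -5.458026 + 0.36·(-12.277769) = -9.878023
u(1.08) ≈ -9.8780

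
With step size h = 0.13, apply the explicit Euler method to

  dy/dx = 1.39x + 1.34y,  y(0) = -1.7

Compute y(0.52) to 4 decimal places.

Euler: y_{n+1} = y_n + h·f(x_n, y_n).
x=0.000000, y=-1.700000: f=-2.278000 → y ← -1.700000 + 0.13·(-2.278000) = -1.996140
x=0.130000, y=-1.996140: f=-2.494128 → y ← -1.996140 + 0.13·(-2.494128) = -2.320377
x=0.260000, y=-2.320377: f=-2.747905 → y ← -2.320377 + 0.13·(-2.747905) = -2.677604
x=0.390000, y=-2.677604: f=-3.045890 → y ← -2.677604 + 0.13·(-3.045890) = -3.073570
y(0.52) ≈ -3.0736

-3.0736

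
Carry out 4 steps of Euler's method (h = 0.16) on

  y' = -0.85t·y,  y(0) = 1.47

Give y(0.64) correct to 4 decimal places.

1.2856

Euler: y_{n+1} = y_n + h·f(t_n, y_n).
t=0.000000, y=1.470000: f=0.000000 → y ← 1.470000 + 0.16·0.000000 = 1.470000
t=0.160000, y=1.470000: f=-0.199920 → y ← 1.470000 + 0.16·(-0.199920) = 1.438013
t=0.320000, y=1.438013: f=-0.391139 → y ← 1.438013 + 0.16·(-0.391139) = 1.375430
t=0.480000, y=1.375430: f=-0.561176 → y ← 1.375430 + 0.16·(-0.561176) = 1.285642
y(0.64) ≈ 1.2856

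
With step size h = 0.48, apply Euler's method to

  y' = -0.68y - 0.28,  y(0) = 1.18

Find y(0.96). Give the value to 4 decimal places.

0.3105

Euler: y_{n+1} = y_n + h·f(x_n, y_n).
x=0.000000, y=1.180000: f=-1.082400 → y ← 1.180000 + 0.48·(-1.082400) = 0.660448
x=0.480000, y=0.660448: f=-0.729105 → y ← 0.660448 + 0.48·(-0.729105) = 0.310478
y(0.96) ≈ 0.3105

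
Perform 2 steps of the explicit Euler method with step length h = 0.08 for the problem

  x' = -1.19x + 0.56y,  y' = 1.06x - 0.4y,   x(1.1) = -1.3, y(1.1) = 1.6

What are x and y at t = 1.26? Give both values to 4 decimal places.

-0.9350, 1.2989

Euler on (x,y): x_{n+1} = x_n + h·x', y_{n+1} = y_n + h·y'.
1.100000: (-1.300000, 1.600000); f=(2.443000, -2.018000) → (-1.104560, 1.438560)
1.180000: (-1.104560, 1.438560); f=(2.120020, -1.746258) → (-0.934958, 1.298859)
(x(1.26), y(1.26)) ≈ (-0.9350, 1.2989)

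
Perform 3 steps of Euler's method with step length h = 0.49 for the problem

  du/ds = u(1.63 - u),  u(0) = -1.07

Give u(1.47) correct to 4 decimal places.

Euler: u_{n+1} = u_n + h·f(s_n, u_n).
s=0.000000, u=-1.070000: f=-2.889000 → u ← -1.070000 + 0.49·(-2.889000) = -2.485610
s=0.490000, u=-2.485610: f=-10.229801 → u ← -2.485610 + 0.49·(-10.229801) = -7.498213
s=0.980000, u=-7.498213: f=-68.445280 → u ← -7.498213 + 0.49·(-68.445280) = -41.036400
u(1.47) ≈ -41.0364

-41.0364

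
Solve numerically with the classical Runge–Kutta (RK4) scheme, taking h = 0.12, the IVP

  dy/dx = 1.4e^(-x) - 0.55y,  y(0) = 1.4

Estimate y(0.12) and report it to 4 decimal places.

RK4: k1 = f(x_n, y_n); k2 = f(x_n + h/2, y_n + (h/2)·k1); k3 = f(x_n + h/2, y_n + (h/2)·k2); k4 = f(x_n + h, y_n + h·k3); y_{n+1} = y_n + (h/6)·(k1 + 2k2 + 2k3 + k4).
x=0.000000, y=1.400000:
  k1 = f(0.000000, 1.400000) = 0.630000
  k2 = f(0.060000, 1.437800) = 0.527680
  k3 = f(0.060000, 1.431661) = 0.531057
  k4 = f(0.120000, 1.463727) = 0.436639
  y ← 1.400000 + (0.12/6)·(k1 + 2k2 + 2k3 + k4) = 1.463682
y(0.12) ≈ 1.4637

1.4637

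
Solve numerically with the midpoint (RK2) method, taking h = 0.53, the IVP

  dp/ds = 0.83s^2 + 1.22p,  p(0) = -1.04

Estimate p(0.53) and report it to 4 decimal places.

Midpoint: k1 = f(s_n, p_n); k2 = f(s_n + h/2, p_n + (h/2)·k1); p_{n+1} = p_n + h·k2.
s=0.000000, p=-1.040000:
  k1 = f(0.000000, -1.040000) = -1.268800
  k2 = f(0.265000, -1.376232) = -1.620716
  p ← -1.040000 + 0.53·(-1.620716) = -1.898980
p(0.53) ≈ -1.8990

-1.8990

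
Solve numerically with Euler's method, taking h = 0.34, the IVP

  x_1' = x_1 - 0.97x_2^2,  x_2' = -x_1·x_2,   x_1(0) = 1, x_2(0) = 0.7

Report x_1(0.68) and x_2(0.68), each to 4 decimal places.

1.5087, 0.2769

Euler on (x_1,x_2): x_1_{n+1} = x_1_n + h·x_1', x_2_{n+1} = x_2_n + h·x_2'.
0.000000: (1.000000, 0.700000); f=(0.524700, -0.700000) → (1.178398, 0.462000)
0.340000: (1.178398, 0.462000); f=(0.971357, -0.544420) → (1.508659, 0.276897)
(x_1(0.68), x_2(0.68)) ≈ (1.5087, 0.2769)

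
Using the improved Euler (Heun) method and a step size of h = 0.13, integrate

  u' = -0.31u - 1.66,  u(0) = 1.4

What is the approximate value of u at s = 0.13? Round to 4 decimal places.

Heun: k1 = f(s_n, u_n); k2 = f(s_n + h, u_n + h·k1); u_{n+1} = u_n + (h/2)·(k1 + k2).
s=0.000000, u=1.400000:
  k1 = f(0.000000, 1.400000) = -2.094000
  k2 = f(0.130000, 1.127780) = -2.009612
  u ← 1.400000 + (0.13/2)·(-2.094000 + (-2.009612)) = 1.133265
u(0.13) ≈ 1.1333

1.1333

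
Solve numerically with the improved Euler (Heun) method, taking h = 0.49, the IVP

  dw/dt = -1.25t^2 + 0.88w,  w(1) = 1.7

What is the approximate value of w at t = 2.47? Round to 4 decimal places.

-3.4782

Heun: k1 = f(t_n, w_n); k2 = f(t_n + h, w_n + h·k1); w_{n+1} = w_n + (h/2)·(k1 + k2).
t=1.000000, w=1.700000:
  k1 = f(1.000000, 1.700000) = 0.246000
  k2 = f(1.490000, 1.820540) = -1.173050
  w ← 1.700000 + (0.49/2)·(0.246000 + (-1.173050)) = 1.472873
t=1.490000, w=1.472873:
  k1 = f(1.490000, 1.472873) = -1.478997
  k2 = f(1.980000, 0.748164) = -4.242115
  w ← 1.472873 + (0.49/2)·(-1.478997 + (-4.242115)) = 0.071200
t=1.980000, w=0.071200:
  k1 = f(1.980000, 0.071200) = -4.837844
  k2 = f(2.470000, -2.299343) = -9.649547
  w ← 0.071200 + (0.49/2)·(-4.837844 + (-9.649547)) = -3.478210
w(2.47) ≈ -3.4782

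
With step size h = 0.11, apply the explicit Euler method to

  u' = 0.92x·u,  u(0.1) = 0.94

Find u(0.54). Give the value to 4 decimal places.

Euler: u_{n+1} = u_n + h·f(x_n, u_n).
x=0.100000, u=0.940000: f=0.086480 → u ← 0.940000 + 0.11·0.086480 = 0.949513
x=0.210000, u=0.949513: f=0.183446 → u ← 0.949513 + 0.11·0.183446 = 0.969692
x=0.320000, u=0.969692: f=0.285477 → u ← 0.969692 + 0.11·0.285477 = 1.001094
x=0.430000, u=1.001094: f=0.396033 → u ← 1.001094 + 0.11·0.396033 = 1.044658
u(0.54) ≈ 1.0447

1.0447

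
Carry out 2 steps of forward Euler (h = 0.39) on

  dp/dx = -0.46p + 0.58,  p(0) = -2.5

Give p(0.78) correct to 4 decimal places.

Euler: p_{n+1} = p_n + h·f(x_n, p_n).
x=0.000000, p=-2.500000: f=1.730000 → p ← -2.500000 + 0.39·1.730000 = -1.825300
x=0.390000, p=-1.825300: f=1.419638 → p ← -1.825300 + 0.39·1.419638 = -1.271641
p(0.78) ≈ -1.2716

-1.2716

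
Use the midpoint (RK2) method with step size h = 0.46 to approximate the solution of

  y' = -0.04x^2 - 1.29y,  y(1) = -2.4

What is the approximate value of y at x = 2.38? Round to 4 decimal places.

-0.5711

Midpoint: k1 = f(x_n, y_n); k2 = f(x_n + h/2, y_n + (h/2)·k1); y_{n+1} = y_n + h·k2.
x=1.000000, y=-2.400000:
  k1 = f(1.000000, -2.400000) = 3.056000
  k2 = f(1.230000, -1.697120) = 2.128769
  y ← -2.400000 + 0.46·2.128769 = -1.420766
x=1.460000, y=-1.420766:
  k1 = f(1.460000, -1.420766) = 1.747525
  k2 = f(1.690000, -1.018836) = 1.200054
  y ← -1.420766 + 0.46·1.200054 = -0.868741
x=1.920000, y=-0.868741:
  k1 = f(1.920000, -0.868741) = 0.973221
  k2 = f(2.150000, -0.644901) = 0.647022
  y ← -0.868741 + 0.46·0.647022 = -0.571111
y(2.38) ≈ -0.5711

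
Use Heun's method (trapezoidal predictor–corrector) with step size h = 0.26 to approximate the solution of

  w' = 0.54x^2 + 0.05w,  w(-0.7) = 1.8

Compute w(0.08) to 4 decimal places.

1.9403

Heun: k1 = f(x_n, w_n); k2 = f(x_n + h, w_n + h·k1); w_{n+1} = w_n + (h/2)·(k1 + k2).
x=-0.700000, w=1.800000:
  k1 = f(-0.700000, 1.800000) = 0.354600
  k2 = f(-0.440000, 1.892196) = 0.199154
  w ← 1.800000 + (0.26/2)·(0.354600 + 0.199154) = 1.871988
x=-0.440000, w=1.871988:
  k1 = f(-0.440000, 1.871988) = 0.198143
  k2 = f(-0.180000, 1.923505) = 0.113671
  w ← 1.871988 + (0.26/2)·(0.198143 + 0.113671) = 1.912524
x=-0.180000, w=1.912524:
  k1 = f(-0.180000, 1.912524) = 0.113122
  k2 = f(0.080000, 1.941936) = 0.100553
  w ← 1.912524 + (0.26/2)·(0.113122 + 0.100553) = 1.940302
w(0.08) ≈ 1.9403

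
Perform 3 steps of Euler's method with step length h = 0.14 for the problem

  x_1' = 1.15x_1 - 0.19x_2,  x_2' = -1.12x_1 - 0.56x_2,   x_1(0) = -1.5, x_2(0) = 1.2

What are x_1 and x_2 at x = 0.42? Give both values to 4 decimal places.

Euler on (x_1,x_2): x_1_{n+1} = x_1_n + h·x_1', x_2_{n+1} = x_2_n + h·x_2'.
0.000000: (-1.500000, 1.200000); f=(-1.953000, 1.008000) → (-1.773420, 1.341120)
0.140000: (-1.773420, 1.341120); f=(-2.294246, 1.235203) → (-2.094614, 1.514048)
0.280000: (-2.094614, 1.514048); f=(-2.696476, 1.498101) → (-2.472121, 1.723783)
(x_1(0.42), x_2(0.42)) ≈ (-2.4721, 1.7238)

-2.4721, 1.7238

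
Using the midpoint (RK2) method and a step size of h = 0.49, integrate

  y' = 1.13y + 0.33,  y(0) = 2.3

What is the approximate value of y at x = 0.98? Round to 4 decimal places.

Midpoint: k1 = f(x_n, y_n); k2 = f(x_n + h/2, y_n + (h/2)·k1); y_{n+1} = y_n + h·k2.
x=0.000000, y=2.300000:
  k1 = f(0.000000, 2.300000) = 2.929000
  k2 = f(0.245000, 3.017605) = 3.739894
  y ← 2.300000 + 0.49·3.739894 = 4.132548
x=0.490000, y=4.132548:
  k1 = f(0.490000, 4.132548) = 4.999779
  k2 = f(0.735000, 5.357494) = 6.383968
  y ← 4.132548 + 0.49·6.383968 = 7.260692
y(0.98) ≈ 7.2607

7.2607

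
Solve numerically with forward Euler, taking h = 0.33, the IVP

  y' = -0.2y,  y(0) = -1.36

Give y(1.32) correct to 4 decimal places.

Euler: y_{n+1} = y_n + h·f(t_n, y_n).
t=0.000000, y=-1.360000: f=0.272000 → y ← -1.360000 + 0.33·0.272000 = -1.270240
t=0.330000, y=-1.270240: f=0.254048 → y ← -1.270240 + 0.33·0.254048 = -1.186404
t=0.660000, y=-1.186404: f=0.237281 → y ← -1.186404 + 0.33·0.237281 = -1.108101
t=0.990000, y=-1.108101: f=0.221620 → y ← -1.108101 + 0.33·0.221620 = -1.034967
y(1.32) ≈ -1.0350

-1.0350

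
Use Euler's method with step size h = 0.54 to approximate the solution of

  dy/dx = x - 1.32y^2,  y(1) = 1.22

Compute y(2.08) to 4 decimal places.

Euler: y_{n+1} = y_n + h·f(x_n, y_n).
x=1.000000, y=1.220000: f=-0.964688 → y ← 1.220000 + 0.54·(-0.964688) = 0.699068
x=1.540000, y=0.699068: f=0.894920 → y ← 0.699068 + 0.54·0.894920 = 1.182325
y(2.08) ≈ 1.1823

1.1823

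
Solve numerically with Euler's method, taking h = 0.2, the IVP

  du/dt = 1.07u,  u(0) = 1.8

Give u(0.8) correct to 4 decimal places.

3.9097

Euler: u_{n+1} = u_n + h·f(t_n, u_n).
t=0.000000, u=1.800000: f=1.926000 → u ← 1.800000 + 0.2·1.926000 = 2.185200
t=0.200000, u=2.185200: f=2.338164 → u ← 2.185200 + 0.2·2.338164 = 2.652833
t=0.400000, u=2.652833: f=2.838531 → u ← 2.652833 + 0.2·2.838531 = 3.220539
t=0.600000, u=3.220539: f=3.445977 → u ← 3.220539 + 0.2·3.445977 = 3.909734
u(0.8) ≈ 3.9097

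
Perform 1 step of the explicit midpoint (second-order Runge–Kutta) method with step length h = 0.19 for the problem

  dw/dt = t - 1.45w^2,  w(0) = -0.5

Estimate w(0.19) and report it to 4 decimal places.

Midpoint: k1 = f(t_n, w_n); k2 = f(t_n + h/2, w_n + (h/2)·k1); w_{n+1} = w_n + h·k2.
t=0.000000, w=-0.500000:
  k1 = f(0.000000, -0.500000) = -0.362500
  k2 = f(0.095000, -0.534438) = -0.319154
  w ← -0.500000 + 0.19·(-0.319154) = -0.560639
w(0.19) ≈ -0.5606

-0.5606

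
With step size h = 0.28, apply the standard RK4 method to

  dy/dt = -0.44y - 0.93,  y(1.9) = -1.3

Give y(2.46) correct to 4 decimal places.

RK4: k1 = f(t_n, y_n); k2 = f(t_n + h/2, y_n + (h/2)·k1); k3 = f(t_n + h/2, y_n + (h/2)·k2); k4 = f(t_n + h, y_n + h·k3); y_{n+1} = y_n + (h/6)·(k1 + 2k2 + 2k3 + k4).
t=1.900000, y=-1.300000:
  k1 = f(1.900000, -1.300000) = -0.358000
  k2 = f(2.040000, -1.350120) = -0.335947
  k3 = f(2.040000, -1.347033) = -0.337306
  k4 = f(2.180000, -1.394446) = -0.316444
  y ← -1.300000 + (0.28/6)·(k1 + 2k2 + 2k3 + k4) = -1.394311
t=2.180000, y=-1.394311:
  k1 = f(2.180000, -1.394311) = -0.316503
  k2 = f(2.320000, -1.438621) = -0.297007
  k3 = f(2.320000, -1.435892) = -0.298208
  k4 = f(2.460000, -1.477809) = -0.279764
  y ← -1.394311 + (0.28/6)·(k1 + 2k2 + 2k3 + k4) = -1.477690
y(2.46) ≈ -1.4777

-1.4777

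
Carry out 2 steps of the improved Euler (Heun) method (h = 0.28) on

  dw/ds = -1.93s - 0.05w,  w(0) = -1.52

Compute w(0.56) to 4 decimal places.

Heun: k1 = f(s_n, w_n); k2 = f(s_n + h, w_n + h·k1); w_{n+1} = w_n + (h/2)·(k1 + k2).
s=0.000000, w=-1.520000:
  k1 = f(0.000000, -1.520000) = 0.076000
  k2 = f(0.280000, -1.498720) = -0.465464
  w ← -1.520000 + (0.28/2)·(0.076000 + (-0.465464)) = -1.574525
s=0.280000, w=-1.574525:
  k1 = f(0.280000, -1.574525) = -0.461674
  k2 = f(0.560000, -1.703794) = -0.995610
  w ← -1.574525 + (0.28/2)·(-0.461674 + (-0.995610)) = -1.778545
w(0.56) ≈ -1.7785

-1.7785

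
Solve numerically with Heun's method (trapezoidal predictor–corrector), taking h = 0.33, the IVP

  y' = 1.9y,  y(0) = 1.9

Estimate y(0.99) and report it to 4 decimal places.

Heun: k1 = f(x_n, y_n); k2 = f(x_n + h, y_n + h·k1); y_{n+1} = y_n + (h/2)·(k1 + k2).
x=0.000000, y=1.900000:
  k1 = f(0.000000, 1.900000) = 3.610000
  k2 = f(0.330000, 3.091300) = 5.873470
  y ← 1.900000 + (0.33/2)·(3.610000 + 5.873470) = 3.464773
x=0.330000, y=3.464773:
  k1 = f(0.330000, 3.464773) = 6.583068
  k2 = f(0.660000, 5.637185) = 10.710651
  y ← 3.464773 + (0.33/2)·(6.583068 + 10.710651) = 6.318236
x=0.660000, y=6.318236:
  k1 = f(0.660000, 6.318236) = 12.004649
  k2 = f(0.990000, 10.279770) = 19.531564
  y ← 6.318236 + (0.33/2)·(12.004649 + 19.531564) = 11.521711
y(0.99) ≈ 11.5217

11.5217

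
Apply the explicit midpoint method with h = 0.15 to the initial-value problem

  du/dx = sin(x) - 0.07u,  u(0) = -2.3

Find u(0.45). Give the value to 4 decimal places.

Midpoint: k1 = f(x_n, u_n); k2 = f(x_n + h/2, u_n + (h/2)·k1); u_{n+1} = u_n + h·k2.
x=0.000000, u=-2.300000:
  k1 = f(0.000000, -2.300000) = 0.161000
  k2 = f(0.075000, -2.287925) = 0.235084
  u ← -2.300000 + 0.15·0.235084 = -2.264737
x=0.150000, u=-2.264737:
  k1 = f(0.150000, -2.264737) = 0.307970
  k2 = f(0.225000, -2.241640) = 0.380021
  u ← -2.264737 + 0.15·0.380021 = -2.207734
x=0.300000, u=-2.207734:
  k1 = f(0.300000, -2.207734) = 0.450062
  k2 = f(0.375000, -2.173980) = 0.518451
  u ← -2.207734 + 0.15·0.518451 = -2.129966
u(0.45) ≈ -2.1300

-2.1300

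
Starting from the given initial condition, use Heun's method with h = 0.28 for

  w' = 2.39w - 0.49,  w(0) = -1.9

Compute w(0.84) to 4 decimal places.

-14.0769

Heun: k1 = f(t_n, w_n); k2 = f(t_n + h, w_n + h·k1); w_{n+1} = w_n + (h/2)·(k1 + k2).
t=0.000000, w=-1.900000:
  k1 = f(0.000000, -1.900000) = -5.031000
  k2 = f(0.280000, -3.308680) = -8.397745
  w ← -1.900000 + (0.28/2)·(-5.031000 + (-8.397745)) = -3.780024
t=0.280000, w=-3.780024:
  k1 = f(0.280000, -3.780024) = -9.524258
  k2 = f(0.560000, -6.446817) = -15.897892
  w ← -3.780024 + (0.28/2)·(-9.524258 + (-15.897892)) = -7.339125
t=0.560000, w=-7.339125:
  k1 = f(0.560000, -7.339125) = -18.030509
  k2 = f(0.840000, -12.387668) = -30.096526
  w ← -7.339125 + (0.28/2)·(-18.030509 + (-30.096526)) = -14.076910
w(0.84) ≈ -14.0769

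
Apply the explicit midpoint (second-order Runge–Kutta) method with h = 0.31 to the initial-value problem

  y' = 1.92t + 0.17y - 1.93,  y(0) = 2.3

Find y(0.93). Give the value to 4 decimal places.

1.6205

Midpoint: k1 = f(t_n, y_n); k2 = f(t_n + h/2, y_n + (h/2)·k1); y_{n+1} = y_n + h·k2.
t=0.000000, y=2.300000:
  k1 = f(0.000000, 2.300000) = -1.539000
  k2 = f(0.155000, 2.061455) = -1.281953
  y ← 2.300000 + 0.31·(-1.281953) = 1.902595
t=0.310000, y=1.902595:
  k1 = f(0.310000, 1.902595) = -1.011359
  k2 = f(0.465000, 1.745834) = -0.740408
  y ← 1.902595 + 0.31·(-0.740408) = 1.673068
t=0.620000, y=1.673068:
  k1 = f(0.620000, 1.673068) = -0.455178
  k2 = f(0.775000, 1.602515) = -0.169572
  y ← 1.673068 + 0.31·(-0.169572) = 1.620501
y(0.93) ≈ 1.6205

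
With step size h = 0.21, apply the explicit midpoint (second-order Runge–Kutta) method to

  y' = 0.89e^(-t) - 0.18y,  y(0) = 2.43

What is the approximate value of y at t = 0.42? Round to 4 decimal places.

2.5453

Midpoint: k1 = f(t_n, y_n); k2 = f(t_n + h/2, y_n + (h/2)·k1); y_{n+1} = y_n + h·k2.
t=0.000000, y=2.430000:
  k1 = f(0.000000, 2.430000) = 0.452600
  k2 = f(0.105000, 2.477523) = 0.355335
  y ← 2.430000 + 0.21·0.355335 = 2.504620
t=0.210000, y=2.504620:
  k1 = f(0.210000, 2.504620) = 0.270588
  k2 = f(0.315000, 2.533032) = 0.193566
  y ← 2.504620 + 0.21·0.193566 = 2.545269
y(0.42) ≈ 2.5453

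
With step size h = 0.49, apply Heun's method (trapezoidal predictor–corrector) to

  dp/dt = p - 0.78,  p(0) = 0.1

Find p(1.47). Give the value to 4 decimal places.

Heun: k1 = f(t_n, p_n); k2 = f(t_n + h, p_n + h·k1); p_{n+1} = p_n + (h/2)·(k1 + k2).
t=0.000000, p=0.100000:
  k1 = f(0.000000, 0.100000) = -0.680000
  k2 = f(0.490000, -0.233200) = -1.013200
  p ← 0.100000 + (0.49/2)·(-0.680000 + (-1.013200)) = -0.314834
t=0.490000, p=-0.314834:
  k1 = f(0.490000, -0.314834) = -1.094834
  k2 = f(0.980000, -0.851303) = -1.631303
  p ← -0.314834 + (0.49/2)·(-1.094834 + (-1.631303)) = -0.982737
t=0.980000, p=-0.982737:
  k1 = f(0.980000, -0.982737) = -1.762737
  k2 = f(1.470000, -1.846479) = -2.626479
  p ← -0.982737 + (0.49/2)·(-1.762737 + (-2.626479)) = -2.058095
p(1.47) ≈ -2.0581

-2.0581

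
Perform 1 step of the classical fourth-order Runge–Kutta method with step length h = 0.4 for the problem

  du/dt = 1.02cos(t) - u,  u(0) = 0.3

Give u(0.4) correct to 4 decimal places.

0.5275

RK4: k1 = f(t_n, u_n); k2 = f(t_n + h/2, u_n + (h/2)·k1); k3 = f(t_n + h/2, u_n + (h/2)·k2); k4 = f(t_n + h, u_n + h·k3); u_{n+1} = u_n + (h/6)·(k1 + 2k2 + 2k3 + k4).
t=0.000000, u=0.300000:
  k1 = f(0.000000, 0.300000) = 0.720000
  k2 = f(0.200000, 0.444000) = 0.555668
  k3 = f(0.200000, 0.411134) = 0.588534
  k4 = f(0.400000, 0.535414) = 0.404068
  u ← 0.300000 + (0.4/6)·(k1 + 2k2 + 2k3 + k4) = 0.527498
u(0.4) ≈ 0.5275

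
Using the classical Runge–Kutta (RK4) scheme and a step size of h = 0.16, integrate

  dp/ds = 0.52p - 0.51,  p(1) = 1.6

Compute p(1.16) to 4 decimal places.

1.6537

RK4: k1 = f(s_n, p_n); k2 = f(s_n + h/2, p_n + (h/2)·k1); k3 = f(s_n + h/2, p_n + (h/2)·k2); k4 = f(s_n + h, p_n + h·k3); p_{n+1} = p_n + (h/6)·(k1 + 2k2 + 2k3 + k4).
s=1.000000, p=1.600000:
  k1 = f(1.000000, 1.600000) = 0.322000
  k2 = f(1.080000, 1.625760) = 0.335395
  k3 = f(1.080000, 1.626832) = 0.335952
  k4 = f(1.160000, 1.653752) = 0.349951
  p ← 1.600000 + (0.16/6)·(k1 + 2k2 + 2k3 + k4) = 1.653724
p(1.16) ≈ 1.6537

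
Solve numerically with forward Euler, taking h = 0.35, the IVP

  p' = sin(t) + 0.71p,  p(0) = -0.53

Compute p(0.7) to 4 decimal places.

-0.7061

Euler: p_{n+1} = p_n + h·f(t_n, p_n).
t=0.000000, p=-0.530000: f=-0.376300 → p ← -0.530000 + 0.35·(-0.376300) = -0.661705
t=0.350000, p=-0.661705: f=-0.126913 → p ← -0.661705 + 0.35·(-0.126913) = -0.706124
p(0.7) ≈ -0.7061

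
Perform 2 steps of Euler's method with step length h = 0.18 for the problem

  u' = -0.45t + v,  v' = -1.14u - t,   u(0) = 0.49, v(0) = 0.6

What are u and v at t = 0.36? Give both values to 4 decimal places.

0.6733, 0.3443

Euler on (u,v): u_{n+1} = u_n + h·u', v_{n+1} = v_n + h·v'.
0.000000: (0.490000, 0.600000); f=(0.600000, -0.558600) → (0.598000, 0.499452)
0.180000: (0.598000, 0.499452); f=(0.418452, -0.861720) → (0.673321, 0.344342)
(u(0.36), v(0.36)) ≈ (0.6733, 0.3443)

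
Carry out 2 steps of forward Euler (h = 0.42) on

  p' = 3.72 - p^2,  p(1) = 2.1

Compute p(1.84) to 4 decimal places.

1.9963

Euler: p_{n+1} = p_n + h·f(x_n, p_n).
x=1.000000, p=2.100000: f=-0.690000 → p ← 2.100000 + 0.42·(-0.690000) = 1.810200
x=1.420000, p=1.810200: f=0.443176 → p ← 1.810200 + 0.42·0.443176 = 1.996334
p(1.84) ≈ 1.9963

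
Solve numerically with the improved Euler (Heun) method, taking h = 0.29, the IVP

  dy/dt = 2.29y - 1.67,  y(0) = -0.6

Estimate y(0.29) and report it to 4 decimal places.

Heun: k1 = f(t_n, y_n); k2 = f(t_n + h, y_n + h·k1); y_{n+1} = y_n + (h/2)·(k1 + k2).
t=0.000000, y=-0.600000:
  k1 = f(0.000000, -0.600000) = -3.044000
  k2 = f(0.290000, -1.482760) = -5.065520
  y ← -0.600000 + (0.29/2)·(-3.044000 + (-5.065520)) = -1.775880
y(0.29) ≈ -1.7759

-1.7759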